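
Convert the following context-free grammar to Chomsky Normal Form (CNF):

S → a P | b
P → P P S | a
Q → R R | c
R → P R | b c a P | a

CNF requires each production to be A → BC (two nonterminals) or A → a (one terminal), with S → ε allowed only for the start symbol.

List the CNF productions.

TA → a; S → b; P → a; Q → c; TB → b; TC → c; R → a; S → TA P; P → P X0; X0 → P S; Q → R R; R → P R; R → TB X1; X1 → TC X2; X2 → TA P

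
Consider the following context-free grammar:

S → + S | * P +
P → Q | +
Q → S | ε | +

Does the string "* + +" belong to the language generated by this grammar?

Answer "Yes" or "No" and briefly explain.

Yes - a valid derivation exists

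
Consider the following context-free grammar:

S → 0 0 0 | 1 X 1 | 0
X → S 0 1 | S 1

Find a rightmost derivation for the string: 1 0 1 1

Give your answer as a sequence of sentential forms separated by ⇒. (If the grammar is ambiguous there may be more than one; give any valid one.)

S ⇒ 1 X 1 ⇒ 1 S 1 1 ⇒ 1 0 1 1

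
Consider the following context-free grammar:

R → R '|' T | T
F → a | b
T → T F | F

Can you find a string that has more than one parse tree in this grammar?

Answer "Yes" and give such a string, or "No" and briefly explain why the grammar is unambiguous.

No - the grammar is unambiguous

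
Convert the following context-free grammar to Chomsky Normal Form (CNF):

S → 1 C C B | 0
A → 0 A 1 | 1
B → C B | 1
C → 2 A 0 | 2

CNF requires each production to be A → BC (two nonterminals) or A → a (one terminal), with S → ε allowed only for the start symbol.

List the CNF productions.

T1 → 1; S → 0; T0 → 0; A → 1; B → 1; T2 → 2; C → 2; S → T1 X0; X0 → C X1; X1 → C B; A → T0 X2; X2 → A T1; B → C B; C → T2 X3; X3 → A T0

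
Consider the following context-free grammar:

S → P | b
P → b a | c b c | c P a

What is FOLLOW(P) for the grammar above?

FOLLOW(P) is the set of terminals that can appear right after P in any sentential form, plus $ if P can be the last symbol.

We compute FOLLOW(P) using the standard algorithm.
FOLLOW(S) starts with {$}.
FIRST(P) = {b, c}
FIRST(S) = {b, c}
FOLLOW(P) = {$, a}
FOLLOW(S) = {$}
Therefore, FOLLOW(P) = {$, a}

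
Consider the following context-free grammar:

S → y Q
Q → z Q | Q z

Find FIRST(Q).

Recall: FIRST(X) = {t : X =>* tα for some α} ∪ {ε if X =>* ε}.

We compute FIRST(Q) using the standard algorithm.
FIRST(Q) = {z}
FIRST(S) = {y}
Therefore, FIRST(Q) = {z}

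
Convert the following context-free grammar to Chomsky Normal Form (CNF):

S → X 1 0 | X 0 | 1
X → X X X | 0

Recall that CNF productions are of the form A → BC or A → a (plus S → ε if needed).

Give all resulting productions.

T1 → 1; T0 → 0; S → 1; X → 0; S → X X0; X0 → T1 T0; S → X T0; X → X X1; X1 → X X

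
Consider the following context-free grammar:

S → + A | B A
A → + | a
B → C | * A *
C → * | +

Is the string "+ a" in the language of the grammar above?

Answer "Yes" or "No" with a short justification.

Yes - a valid derivation exists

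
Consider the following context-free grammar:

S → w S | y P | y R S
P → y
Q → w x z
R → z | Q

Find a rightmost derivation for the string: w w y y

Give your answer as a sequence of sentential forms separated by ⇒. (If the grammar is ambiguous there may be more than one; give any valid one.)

S ⇒ w S ⇒ w w S ⇒ w w y P ⇒ w w y y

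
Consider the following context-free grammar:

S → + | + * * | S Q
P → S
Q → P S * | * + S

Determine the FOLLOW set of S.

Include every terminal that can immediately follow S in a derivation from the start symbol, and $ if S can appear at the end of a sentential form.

We compute FOLLOW(S) using the standard algorithm.
FOLLOW(S) starts with {$}.
FIRST(P) = {+}
FIRST(Q) = {*, +}
FIRST(S) = {+}
FOLLOW(P) = {+}
FOLLOW(Q) = {$, *, +}
FOLLOW(S) = {$, *, +}
Therefore, FOLLOW(S) = {$, *, +}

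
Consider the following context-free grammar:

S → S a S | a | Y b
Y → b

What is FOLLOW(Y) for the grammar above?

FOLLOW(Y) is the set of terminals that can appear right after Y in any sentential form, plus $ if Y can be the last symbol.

We compute FOLLOW(Y) using the standard algorithm.
FOLLOW(S) starts with {$}.
FIRST(S) = {a, b}
FIRST(Y) = {b}
FOLLOW(S) = {$, a}
FOLLOW(Y) = {b}
Therefore, FOLLOW(Y) = {b}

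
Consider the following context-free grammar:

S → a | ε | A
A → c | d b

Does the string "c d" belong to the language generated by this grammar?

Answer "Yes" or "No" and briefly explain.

No - no valid derivation exists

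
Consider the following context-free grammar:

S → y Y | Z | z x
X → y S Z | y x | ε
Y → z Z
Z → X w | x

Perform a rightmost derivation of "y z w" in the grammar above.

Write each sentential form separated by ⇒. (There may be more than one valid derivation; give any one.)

S ⇒ y Y ⇒ y z Z ⇒ y z X w ⇒ y z w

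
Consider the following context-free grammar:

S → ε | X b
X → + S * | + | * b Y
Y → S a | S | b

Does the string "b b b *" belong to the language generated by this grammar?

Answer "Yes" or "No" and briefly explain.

No - no valid derivation exists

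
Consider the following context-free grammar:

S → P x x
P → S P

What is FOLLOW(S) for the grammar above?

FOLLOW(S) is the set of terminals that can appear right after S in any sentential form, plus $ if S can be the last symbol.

We compute FOLLOW(S) using the standard algorithm.
FOLLOW(S) starts with {$}.
FIRST(P) = {}
FIRST(S) = {}
FOLLOW(P) = {x}
FOLLOW(S) = {$}
Therefore, FOLLOW(S) = {$}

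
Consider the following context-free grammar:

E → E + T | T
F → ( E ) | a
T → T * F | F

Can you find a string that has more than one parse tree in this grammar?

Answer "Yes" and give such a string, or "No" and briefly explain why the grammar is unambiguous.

No - the grammar is unambiguous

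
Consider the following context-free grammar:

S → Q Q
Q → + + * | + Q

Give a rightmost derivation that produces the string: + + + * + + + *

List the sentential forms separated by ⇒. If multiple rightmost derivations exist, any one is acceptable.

S ⇒ Q Q ⇒ Q + Q ⇒ Q + + + * ⇒ + Q + + + * ⇒ + + + * + + + *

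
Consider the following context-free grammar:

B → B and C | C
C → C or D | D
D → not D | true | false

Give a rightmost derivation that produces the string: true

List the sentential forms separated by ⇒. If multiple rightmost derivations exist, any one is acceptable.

B ⇒ C ⇒ D ⇒ true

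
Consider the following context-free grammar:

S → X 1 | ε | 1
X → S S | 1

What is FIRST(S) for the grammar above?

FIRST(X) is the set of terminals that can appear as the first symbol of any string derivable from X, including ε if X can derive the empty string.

We compute FIRST(S) using the standard algorithm.
FIRST(S) = {1, ε}
FIRST(X) = {1, ε}
Therefore, FIRST(S) = {1, ε}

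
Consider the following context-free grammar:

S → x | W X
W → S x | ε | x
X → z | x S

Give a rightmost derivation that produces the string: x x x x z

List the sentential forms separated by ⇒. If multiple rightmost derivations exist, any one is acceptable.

S ⇒ W X ⇒ W z ⇒ S x z ⇒ W X x z ⇒ W x S x z ⇒ W x x x z ⇒ x x x x z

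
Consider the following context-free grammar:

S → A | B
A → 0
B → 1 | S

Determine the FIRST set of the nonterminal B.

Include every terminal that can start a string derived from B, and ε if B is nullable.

We compute FIRST(B) using the standard algorithm.
FIRST(A) = {0}
FIRST(B) = {0, 1}
FIRST(S) = {0, 1}
Therefore, FIRST(B) = {0, 1}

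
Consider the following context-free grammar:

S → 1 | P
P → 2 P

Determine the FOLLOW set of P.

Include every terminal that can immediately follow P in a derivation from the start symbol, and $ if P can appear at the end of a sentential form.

We compute FOLLOW(P) using the standard algorithm.
FOLLOW(S) starts with {$}.
FIRST(P) = {2}
FIRST(S) = {1, 2}
FOLLOW(P) = {$}
FOLLOW(S) = {$}
Therefore, FOLLOW(P) = {$}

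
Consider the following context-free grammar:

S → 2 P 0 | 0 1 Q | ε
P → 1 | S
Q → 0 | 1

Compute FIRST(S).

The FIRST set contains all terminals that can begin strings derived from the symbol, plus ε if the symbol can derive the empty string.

We compute FIRST(S) using the standard algorithm.
FIRST(P) = {0, 1, 2, ε}
FIRST(Q) = {0, 1}
FIRST(S) = {0, 2, ε}
Therefore, FIRST(S) = {0, 2, ε}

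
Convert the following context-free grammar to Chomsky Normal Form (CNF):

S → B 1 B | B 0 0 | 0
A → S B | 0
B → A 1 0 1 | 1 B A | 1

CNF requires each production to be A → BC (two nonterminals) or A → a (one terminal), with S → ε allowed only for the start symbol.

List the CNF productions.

T1 → 1; T0 → 0; S → 0; A → 0; B → 1; S → B X0; X0 → T1 B; S → B X1; X1 → T0 T0; A → S B; B → A X2; X2 → T1 X3; X3 → T0 T1; B → T1 X4; X4 → B A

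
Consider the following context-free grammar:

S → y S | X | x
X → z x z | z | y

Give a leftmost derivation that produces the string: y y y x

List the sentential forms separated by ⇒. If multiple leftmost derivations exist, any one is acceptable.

S ⇒ y S ⇒ y y S ⇒ y y y S ⇒ y y y x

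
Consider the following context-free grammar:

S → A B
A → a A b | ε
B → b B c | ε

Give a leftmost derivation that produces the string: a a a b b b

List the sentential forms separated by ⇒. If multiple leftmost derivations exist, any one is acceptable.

S ⇒ A B ⇒ a A b B ⇒ a a A b b B ⇒ a a a A b b b B ⇒ a a a b b b B ⇒ a a a b b b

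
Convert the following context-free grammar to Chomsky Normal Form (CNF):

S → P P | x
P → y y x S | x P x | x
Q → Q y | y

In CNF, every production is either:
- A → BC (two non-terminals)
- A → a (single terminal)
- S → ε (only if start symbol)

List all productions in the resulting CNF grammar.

S → x; TY → y; TX → x; P → x; Q → y; S → P P; P → TY X0; X0 → TY X1; X1 → TX S; P → TX X2; X2 → P TX; Q → Q TY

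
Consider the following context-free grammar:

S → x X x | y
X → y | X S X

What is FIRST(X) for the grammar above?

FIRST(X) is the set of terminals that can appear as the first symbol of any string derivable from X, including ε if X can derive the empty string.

We compute FIRST(X) using the standard algorithm.
FIRST(S) = {x, y}
FIRST(X) = {y}
Therefore, FIRST(X) = {y}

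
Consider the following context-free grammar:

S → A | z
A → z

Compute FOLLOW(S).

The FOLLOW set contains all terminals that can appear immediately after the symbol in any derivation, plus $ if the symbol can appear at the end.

We compute FOLLOW(S) using the standard algorithm.
FOLLOW(S) starts with {$}.
FIRST(A) = {z}
FIRST(S) = {z}
FOLLOW(A) = {$}
FOLLOW(S) = {$}
Therefore, FOLLOW(S) = {$}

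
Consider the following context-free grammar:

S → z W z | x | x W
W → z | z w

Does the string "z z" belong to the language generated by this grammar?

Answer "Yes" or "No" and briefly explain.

No - no valid derivation exists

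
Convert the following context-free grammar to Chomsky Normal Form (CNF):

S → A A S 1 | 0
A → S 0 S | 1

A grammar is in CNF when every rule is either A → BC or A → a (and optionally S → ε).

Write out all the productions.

T1 → 1; S → 0; T0 → 0; A → 1; S → A X0; X0 → A X1; X1 → S T1; A → S X2; X2 → T0 S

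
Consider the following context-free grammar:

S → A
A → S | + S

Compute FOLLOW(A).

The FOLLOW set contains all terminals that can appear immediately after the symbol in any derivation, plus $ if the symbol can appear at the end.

We compute FOLLOW(A) using the standard algorithm.
FOLLOW(S) starts with {$}.
FIRST(A) = {+}
FIRST(S) = {+}
FOLLOW(A) = {$}
FOLLOW(S) = {$}
Therefore, FOLLOW(A) = {$}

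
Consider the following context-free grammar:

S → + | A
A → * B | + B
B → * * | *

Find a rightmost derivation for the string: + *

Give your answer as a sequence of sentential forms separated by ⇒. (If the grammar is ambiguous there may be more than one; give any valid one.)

S ⇒ A ⇒ + B ⇒ + *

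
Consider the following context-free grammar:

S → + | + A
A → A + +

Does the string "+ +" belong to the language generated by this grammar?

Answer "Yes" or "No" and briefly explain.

No - no valid derivation exists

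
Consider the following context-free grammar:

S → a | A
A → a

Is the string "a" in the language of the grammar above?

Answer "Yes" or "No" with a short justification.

Yes - a valid derivation exists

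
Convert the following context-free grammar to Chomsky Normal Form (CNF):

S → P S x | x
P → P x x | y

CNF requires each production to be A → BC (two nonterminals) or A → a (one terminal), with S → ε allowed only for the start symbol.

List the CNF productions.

TX → x; S → x; P → y; S → P X0; X0 → S TX; P → P X1; X1 → TX TX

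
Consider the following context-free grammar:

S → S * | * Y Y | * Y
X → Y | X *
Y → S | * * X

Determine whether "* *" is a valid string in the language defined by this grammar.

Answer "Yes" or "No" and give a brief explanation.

No - no valid derivation exists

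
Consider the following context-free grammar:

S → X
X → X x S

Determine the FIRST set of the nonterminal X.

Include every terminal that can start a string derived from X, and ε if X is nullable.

We compute FIRST(X) using the standard algorithm.
FIRST(S) = {}
FIRST(X) = {}
Therefore, FIRST(X) = {}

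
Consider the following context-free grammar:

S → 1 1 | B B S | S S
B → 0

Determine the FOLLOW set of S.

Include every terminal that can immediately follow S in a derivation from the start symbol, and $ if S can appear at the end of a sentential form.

We compute FOLLOW(S) using the standard algorithm.
FOLLOW(S) starts with {$}.
FIRST(B) = {0}
FIRST(S) = {0, 1}
FOLLOW(B) = {0, 1}
FOLLOW(S) = {$, 0, 1}
Therefore, FOLLOW(S) = {$, 0, 1}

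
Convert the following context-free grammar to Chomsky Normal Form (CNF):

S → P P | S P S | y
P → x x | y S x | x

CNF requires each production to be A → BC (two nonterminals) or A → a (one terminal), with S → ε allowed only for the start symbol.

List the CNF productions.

S → y; TX → x; TY → y; P → x; S → P P; S → S X0; X0 → P S; P → TX TX; P → TY X1; X1 → S TX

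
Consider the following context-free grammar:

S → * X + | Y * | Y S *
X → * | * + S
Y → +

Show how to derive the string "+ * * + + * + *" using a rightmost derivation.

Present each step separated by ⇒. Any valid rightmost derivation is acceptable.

S ⇒ Y S * ⇒ Y * X + * ⇒ Y * * + S + * ⇒ Y * * + Y * + * ⇒ Y * * + + * + * ⇒ + * * + + * + *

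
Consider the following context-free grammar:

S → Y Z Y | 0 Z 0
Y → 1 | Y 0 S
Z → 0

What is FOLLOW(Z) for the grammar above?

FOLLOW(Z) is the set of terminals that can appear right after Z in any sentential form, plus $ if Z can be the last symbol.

We compute FOLLOW(Z) using the standard algorithm.
FOLLOW(S) starts with {$}.
FIRST(S) = {0, 1}
FIRST(Y) = {1}
FIRST(Z) = {0}
FOLLOW(S) = {$, 0}
FOLLOW(Y) = {$, 0}
FOLLOW(Z) = {0, 1}
Therefore, FOLLOW(Z) = {0, 1}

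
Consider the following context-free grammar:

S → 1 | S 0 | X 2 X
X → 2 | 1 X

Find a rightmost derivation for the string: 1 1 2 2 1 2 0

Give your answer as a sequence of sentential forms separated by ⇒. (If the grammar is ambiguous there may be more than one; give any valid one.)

S ⇒ S 0 ⇒ X 2 X 0 ⇒ X 2 1 X 0 ⇒ X 2 1 2 0 ⇒ 1 X 2 1 2 0 ⇒ 1 1 X 2 1 2 0 ⇒ 1 1 2 2 1 2 0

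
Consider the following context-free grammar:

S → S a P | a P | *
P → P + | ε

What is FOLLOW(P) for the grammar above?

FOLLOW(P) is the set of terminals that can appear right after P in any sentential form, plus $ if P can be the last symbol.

We compute FOLLOW(P) using the standard algorithm.
FOLLOW(S) starts with {$}.
FIRST(P) = {+, ε}
FIRST(S) = {*, a}
FOLLOW(P) = {$, +, a}
FOLLOW(S) = {$, a}
Therefore, FOLLOW(P) = {$, +, a}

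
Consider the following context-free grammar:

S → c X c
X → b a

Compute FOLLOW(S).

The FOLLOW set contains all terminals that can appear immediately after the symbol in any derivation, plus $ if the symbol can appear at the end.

We compute FOLLOW(S) using the standard algorithm.
FOLLOW(S) starts with {$}.
FIRST(S) = {c}
FIRST(X) = {b}
FOLLOW(S) = {$}
FOLLOW(X) = {c}
Therefore, FOLLOW(S) = {$}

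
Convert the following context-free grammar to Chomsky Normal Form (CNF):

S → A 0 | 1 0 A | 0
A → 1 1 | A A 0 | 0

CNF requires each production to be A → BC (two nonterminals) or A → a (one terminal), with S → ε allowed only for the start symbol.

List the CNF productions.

T0 → 0; T1 → 1; S → 0; A → 0; S → A T0; S → T1 X0; X0 → T0 A; A → T1 T1; A → A X1; X1 → A T0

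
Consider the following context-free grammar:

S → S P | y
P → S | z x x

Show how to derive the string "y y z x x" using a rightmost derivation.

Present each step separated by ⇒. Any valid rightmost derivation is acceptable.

S ⇒ S P ⇒ S S ⇒ S S P ⇒ S S z x x ⇒ S y z x x ⇒ y y z x x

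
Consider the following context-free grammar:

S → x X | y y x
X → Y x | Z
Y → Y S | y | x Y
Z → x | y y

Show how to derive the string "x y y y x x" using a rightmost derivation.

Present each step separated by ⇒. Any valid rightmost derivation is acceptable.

S ⇒ x X ⇒ x Y x ⇒ x Y S x ⇒ x Y y y x x ⇒ x y y y x x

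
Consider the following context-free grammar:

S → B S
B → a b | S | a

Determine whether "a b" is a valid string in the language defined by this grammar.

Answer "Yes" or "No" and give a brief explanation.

No - no valid derivation exists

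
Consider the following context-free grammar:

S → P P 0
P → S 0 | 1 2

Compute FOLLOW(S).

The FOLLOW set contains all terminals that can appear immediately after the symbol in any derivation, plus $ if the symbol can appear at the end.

We compute FOLLOW(S) using the standard algorithm.
FOLLOW(S) starts with {$}.
FIRST(P) = {1}
FIRST(S) = {1}
FOLLOW(P) = {0, 1}
FOLLOW(S) = {$, 0}
Therefore, FOLLOW(S) = {$, 0}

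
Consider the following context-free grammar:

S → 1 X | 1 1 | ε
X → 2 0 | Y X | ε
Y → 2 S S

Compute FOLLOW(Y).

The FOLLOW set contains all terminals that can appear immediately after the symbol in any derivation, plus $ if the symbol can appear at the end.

We compute FOLLOW(Y) using the standard algorithm.
FOLLOW(S) starts with {$}.
FIRST(S) = {1, ε}
FIRST(X) = {2, ε}
FIRST(Y) = {2}
FOLLOW(S) = {$, 1, 2}
FOLLOW(X) = {$, 1, 2}
FOLLOW(Y) = {$, 1, 2}
Therefore, FOLLOW(Y) = {$, 1, 2}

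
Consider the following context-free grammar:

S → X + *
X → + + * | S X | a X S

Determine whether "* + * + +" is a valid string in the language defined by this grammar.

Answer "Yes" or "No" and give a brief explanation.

No - no valid derivation exists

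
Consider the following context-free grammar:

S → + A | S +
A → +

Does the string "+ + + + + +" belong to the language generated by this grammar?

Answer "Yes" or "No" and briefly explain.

Yes - a valid derivation exists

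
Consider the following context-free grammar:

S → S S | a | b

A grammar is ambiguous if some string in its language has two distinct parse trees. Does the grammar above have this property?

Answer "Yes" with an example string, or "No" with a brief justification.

Yes - the string 'a b b a b' has two distinct parse trees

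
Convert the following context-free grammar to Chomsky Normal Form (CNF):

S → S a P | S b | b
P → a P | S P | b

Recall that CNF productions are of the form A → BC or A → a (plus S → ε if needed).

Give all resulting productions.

TA → a; TB → b; S → b; P → b; S → S X0; X0 → TA P; S → S TB; P → TA P; P → S P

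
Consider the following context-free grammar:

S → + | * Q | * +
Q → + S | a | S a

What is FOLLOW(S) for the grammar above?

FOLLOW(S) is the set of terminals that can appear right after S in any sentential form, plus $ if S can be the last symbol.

We compute FOLLOW(S) using the standard algorithm.
FOLLOW(S) starts with {$}.
FIRST(Q) = {*, +, a}
FIRST(S) = {*, +}
FOLLOW(Q) = {$, a}
FOLLOW(S) = {$, a}
Therefore, FOLLOW(S) = {$, a}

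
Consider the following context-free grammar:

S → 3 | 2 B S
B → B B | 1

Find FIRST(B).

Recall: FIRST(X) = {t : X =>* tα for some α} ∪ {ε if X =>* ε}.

We compute FIRST(B) using the standard algorithm.
FIRST(B) = {1}
FIRST(S) = {2, 3}
Therefore, FIRST(B) = {1}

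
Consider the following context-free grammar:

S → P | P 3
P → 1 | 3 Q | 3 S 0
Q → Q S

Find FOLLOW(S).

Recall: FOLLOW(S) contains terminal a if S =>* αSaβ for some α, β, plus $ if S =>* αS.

We compute FOLLOW(S) using the standard algorithm.
FOLLOW(S) starts with {$}.
FIRST(P) = {1, 3}
FIRST(Q) = {}
FIRST(S) = {1, 3}
FOLLOW(P) = {$, 0, 1, 3}
FOLLOW(Q) = {$, 0, 1, 3}
FOLLOW(S) = {$, 0, 1, 3}
Therefore, FOLLOW(S) = {$, 0, 1, 3}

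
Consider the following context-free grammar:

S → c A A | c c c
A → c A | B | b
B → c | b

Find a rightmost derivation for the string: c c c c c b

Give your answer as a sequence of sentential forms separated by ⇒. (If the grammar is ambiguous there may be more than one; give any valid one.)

S ⇒ c A A ⇒ c A c A ⇒ c A c c A ⇒ c A c c c A ⇒ c A c c c b ⇒ c B c c c b ⇒ c c c c c b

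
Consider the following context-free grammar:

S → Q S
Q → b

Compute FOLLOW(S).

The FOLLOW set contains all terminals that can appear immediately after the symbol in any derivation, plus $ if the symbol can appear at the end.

We compute FOLLOW(S) using the standard algorithm.
FOLLOW(S) starts with {$}.
FIRST(Q) = {b}
FIRST(S) = {b}
FOLLOW(Q) = {b}
FOLLOW(S) = {$}
Therefore, FOLLOW(S) = {$}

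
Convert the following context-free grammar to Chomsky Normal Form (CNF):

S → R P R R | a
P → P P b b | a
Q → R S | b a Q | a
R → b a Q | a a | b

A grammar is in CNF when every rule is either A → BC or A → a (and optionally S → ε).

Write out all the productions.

S → a; TB → b; P → a; TA → a; Q → a; R → b; S → R X0; X0 → P X1; X1 → R R; P → P X2; X2 → P X3; X3 → TB TB; Q → R S; Q → TB X4; X4 → TA Q; R → TB X5; X5 → TA Q; R → TA TA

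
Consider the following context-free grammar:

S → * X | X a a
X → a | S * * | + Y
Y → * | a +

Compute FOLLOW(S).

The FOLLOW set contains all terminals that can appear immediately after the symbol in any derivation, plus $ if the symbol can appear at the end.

We compute FOLLOW(S) using the standard algorithm.
FOLLOW(S) starts with {$}.
FIRST(S) = {*, +, a}
FIRST(X) = {*, +, a}
FIRST(Y) = {*, a}
FOLLOW(S) = {$, *}
FOLLOW(X) = {$, *, a}
FOLLOW(Y) = {$, *, a}
Therefore, FOLLOW(S) = {$, *}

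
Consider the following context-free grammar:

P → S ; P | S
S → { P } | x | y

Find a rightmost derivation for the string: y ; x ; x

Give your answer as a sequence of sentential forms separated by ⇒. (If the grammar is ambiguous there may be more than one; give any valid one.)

P ⇒ S ; P ⇒ S ; S ; P ⇒ S ; S ; S ⇒ S ; S ; x ⇒ S ; x ; x ⇒ y ; x ; x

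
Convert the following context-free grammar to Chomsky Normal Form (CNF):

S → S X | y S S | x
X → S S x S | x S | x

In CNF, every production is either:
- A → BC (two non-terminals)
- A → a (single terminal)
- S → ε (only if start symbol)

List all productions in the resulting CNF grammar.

TY → y; S → x; TX → x; X → x; S → S X; S → TY X0; X0 → S S; X → S X1; X1 → S X2; X2 → TX S; X → TX S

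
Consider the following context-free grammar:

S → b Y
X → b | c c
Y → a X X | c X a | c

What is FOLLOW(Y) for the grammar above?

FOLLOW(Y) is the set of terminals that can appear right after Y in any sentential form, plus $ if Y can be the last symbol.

We compute FOLLOW(Y) using the standard algorithm.
FOLLOW(S) starts with {$}.
FIRST(S) = {b}
FIRST(X) = {b, c}
FIRST(Y) = {a, c}
FOLLOW(S) = {$}
FOLLOW(X) = {$, a, b, c}
FOLLOW(Y) = {$}
Therefore, FOLLOW(Y) = {$}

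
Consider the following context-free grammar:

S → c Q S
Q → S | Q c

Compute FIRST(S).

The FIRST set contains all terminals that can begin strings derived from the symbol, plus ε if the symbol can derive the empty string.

We compute FIRST(S) using the standard algorithm.
FIRST(Q) = {c}
FIRST(S) = {c}
Therefore, FIRST(S) = {c}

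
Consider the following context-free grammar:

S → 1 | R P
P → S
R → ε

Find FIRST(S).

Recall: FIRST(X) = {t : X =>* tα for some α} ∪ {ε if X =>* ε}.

We compute FIRST(S) using the standard algorithm.
FIRST(P) = {1}
FIRST(R) = {ε}
FIRST(S) = {1}
Therefore, FIRST(S) = {1}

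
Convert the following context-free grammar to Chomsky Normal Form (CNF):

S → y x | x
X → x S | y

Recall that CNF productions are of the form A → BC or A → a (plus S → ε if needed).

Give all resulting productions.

TY → y; TX → x; S → x; X → y; S → TY TX; X → TX S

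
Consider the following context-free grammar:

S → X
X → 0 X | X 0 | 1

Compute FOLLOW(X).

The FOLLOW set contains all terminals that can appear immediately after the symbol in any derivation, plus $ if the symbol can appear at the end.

We compute FOLLOW(X) using the standard algorithm.
FOLLOW(S) starts with {$}.
FIRST(S) = {0, 1}
FIRST(X) = {0, 1}
FOLLOW(S) = {$}
FOLLOW(X) = {$, 0}
Therefore, FOLLOW(X) = {$, 0}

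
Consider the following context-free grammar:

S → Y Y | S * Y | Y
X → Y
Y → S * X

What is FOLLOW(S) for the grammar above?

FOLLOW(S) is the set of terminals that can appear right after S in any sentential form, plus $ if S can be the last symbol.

We compute FOLLOW(S) using the standard algorithm.
FOLLOW(S) starts with {$}.
FIRST(S) = {}
FIRST(X) = {}
FIRST(Y) = {}
FOLLOW(S) = {$, *}
FOLLOW(X) = {$, *}
FOLLOW(Y) = {$, *}
Therefore, FOLLOW(S) = {$, *}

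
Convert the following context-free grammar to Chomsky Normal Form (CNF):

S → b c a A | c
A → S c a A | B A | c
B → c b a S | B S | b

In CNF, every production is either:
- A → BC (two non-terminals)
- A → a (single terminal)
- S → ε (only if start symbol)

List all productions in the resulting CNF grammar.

TB → b; TC → c; TA → a; S → c; A → c; B → b; S → TB X0; X0 → TC X1; X1 → TA A; A → S X2; X2 → TC X3; X3 → TA A; A → B A; B → TC X4; X4 → TB X5; X5 → TA S; B → B S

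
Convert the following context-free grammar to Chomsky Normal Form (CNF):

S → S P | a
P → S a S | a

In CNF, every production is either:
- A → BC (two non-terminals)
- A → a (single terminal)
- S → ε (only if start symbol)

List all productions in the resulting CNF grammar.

S → a; TA → a; P → a; S → S P; P → S X0; X0 → TA S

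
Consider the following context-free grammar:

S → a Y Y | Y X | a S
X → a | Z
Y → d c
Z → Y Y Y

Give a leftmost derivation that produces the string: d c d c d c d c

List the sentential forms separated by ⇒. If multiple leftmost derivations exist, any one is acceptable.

S ⇒ Y X ⇒ d c X ⇒ d c Z ⇒ d c Y Y Y ⇒ d c d c Y Y ⇒ d c d c d c Y ⇒ d c d c d c d c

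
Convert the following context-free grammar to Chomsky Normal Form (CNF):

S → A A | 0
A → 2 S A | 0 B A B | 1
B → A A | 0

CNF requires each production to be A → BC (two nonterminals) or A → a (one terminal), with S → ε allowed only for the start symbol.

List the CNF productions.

S → 0; T2 → 2; T0 → 0; A → 1; B → 0; S → A A; A → T2 X0; X0 → S A; A → T0 X1; X1 → B X2; X2 → A B; B → A A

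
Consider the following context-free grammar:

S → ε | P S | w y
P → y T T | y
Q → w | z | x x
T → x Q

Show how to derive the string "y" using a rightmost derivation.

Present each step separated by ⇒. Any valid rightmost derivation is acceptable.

S ⇒ P S ⇒ P ⇒ y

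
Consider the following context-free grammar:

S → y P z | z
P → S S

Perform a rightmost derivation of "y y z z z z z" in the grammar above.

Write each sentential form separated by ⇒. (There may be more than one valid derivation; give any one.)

S ⇒ y P z ⇒ y S S z ⇒ y S z z ⇒ y y P z z z ⇒ y y S S z z z ⇒ y y S z z z z ⇒ y y z z z z z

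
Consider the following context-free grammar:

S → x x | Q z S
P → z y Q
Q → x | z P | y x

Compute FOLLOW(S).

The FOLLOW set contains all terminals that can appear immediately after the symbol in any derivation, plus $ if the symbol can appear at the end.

We compute FOLLOW(S) using the standard algorithm.
FOLLOW(S) starts with {$}.
FIRST(P) = {z}
FIRST(Q) = {x, y, z}
FIRST(S) = {x, y, z}
FOLLOW(P) = {z}
FOLLOW(Q) = {z}
FOLLOW(S) = {$}
Therefore, FOLLOW(S) = {$}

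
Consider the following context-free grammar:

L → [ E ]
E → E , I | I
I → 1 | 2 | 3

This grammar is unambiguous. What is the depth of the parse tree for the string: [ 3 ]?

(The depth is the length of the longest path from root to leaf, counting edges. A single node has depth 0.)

3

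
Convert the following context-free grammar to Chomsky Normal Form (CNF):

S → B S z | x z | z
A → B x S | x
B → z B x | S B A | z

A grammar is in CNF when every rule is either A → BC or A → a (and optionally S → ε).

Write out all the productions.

TZ → z; TX → x; S → z; A → x; B → z; S → B X0; X0 → S TZ; S → TX TZ; A → B X1; X1 → TX S; B → TZ X2; X2 → B TX; B → S X3; X3 → B A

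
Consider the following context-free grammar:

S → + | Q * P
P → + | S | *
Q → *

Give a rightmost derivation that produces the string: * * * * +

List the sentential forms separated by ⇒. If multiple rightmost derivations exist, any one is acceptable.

S ⇒ Q * P ⇒ Q * S ⇒ Q * Q * P ⇒ Q * Q * + ⇒ Q * * * + ⇒ * * * * +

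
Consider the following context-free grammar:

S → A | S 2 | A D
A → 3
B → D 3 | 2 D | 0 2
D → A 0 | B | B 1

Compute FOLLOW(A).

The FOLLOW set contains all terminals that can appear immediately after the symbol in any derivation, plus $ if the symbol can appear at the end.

We compute FOLLOW(A) using the standard algorithm.
FOLLOW(S) starts with {$}.
FIRST(A) = {3}
FIRST(B) = {0, 2, 3}
FIRST(D) = {0, 2, 3}
FIRST(S) = {3}
FOLLOW(A) = {$, 0, 2, 3}
FOLLOW(B) = {$, 1, 2, 3}
FOLLOW(D) = {$, 1, 2, 3}
FOLLOW(S) = {$, 2}
Therefore, FOLLOW(A) = {$, 0, 2, 3}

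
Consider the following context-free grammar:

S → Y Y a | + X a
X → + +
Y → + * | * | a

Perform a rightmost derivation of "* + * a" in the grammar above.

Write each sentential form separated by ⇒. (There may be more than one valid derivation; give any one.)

S ⇒ Y Y a ⇒ Y + * a ⇒ * + * a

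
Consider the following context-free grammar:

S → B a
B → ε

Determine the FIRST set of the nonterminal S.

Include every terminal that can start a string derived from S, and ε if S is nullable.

We compute FIRST(S) using the standard algorithm.
FIRST(B) = {ε}
FIRST(S) = {a}
Therefore, FIRST(S) = {a}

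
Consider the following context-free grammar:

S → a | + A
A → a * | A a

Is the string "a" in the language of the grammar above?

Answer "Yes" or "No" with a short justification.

Yes - a valid derivation exists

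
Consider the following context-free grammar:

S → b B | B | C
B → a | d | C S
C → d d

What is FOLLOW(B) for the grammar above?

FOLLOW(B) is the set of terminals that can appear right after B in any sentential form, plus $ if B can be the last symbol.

We compute FOLLOW(B) using the standard algorithm.
FOLLOW(S) starts with {$}.
FIRST(B) = {a, d}
FIRST(C) = {d}
FIRST(S) = {a, b, d}
FOLLOW(B) = {$}
FOLLOW(C) = {$, a, b, d}
FOLLOW(S) = {$}
Therefore, FOLLOW(B) = {$}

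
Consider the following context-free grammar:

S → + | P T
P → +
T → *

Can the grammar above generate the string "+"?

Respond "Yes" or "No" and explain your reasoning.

Yes - a valid derivation exists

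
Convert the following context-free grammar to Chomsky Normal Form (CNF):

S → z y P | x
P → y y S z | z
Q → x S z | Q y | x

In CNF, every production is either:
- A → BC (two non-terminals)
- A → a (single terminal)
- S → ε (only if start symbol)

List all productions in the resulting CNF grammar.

TZ → z; TY → y; S → x; P → z; TX → x; Q → x; S → TZ X0; X0 → TY P; P → TY X1; X1 → TY X2; X2 → S TZ; Q → TX X3; X3 → S TZ; Q → Q TY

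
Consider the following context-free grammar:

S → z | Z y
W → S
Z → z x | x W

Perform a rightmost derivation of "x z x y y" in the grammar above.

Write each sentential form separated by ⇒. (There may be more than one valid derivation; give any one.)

S ⇒ Z y ⇒ x W y ⇒ x S y ⇒ x Z y y ⇒ x z x y y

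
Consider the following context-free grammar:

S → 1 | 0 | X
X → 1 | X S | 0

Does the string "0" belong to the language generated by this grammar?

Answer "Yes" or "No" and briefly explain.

Yes - a valid derivation exists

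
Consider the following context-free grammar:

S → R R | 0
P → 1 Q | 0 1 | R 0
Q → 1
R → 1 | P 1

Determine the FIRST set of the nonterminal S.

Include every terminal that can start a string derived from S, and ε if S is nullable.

We compute FIRST(S) using the standard algorithm.
FIRST(P) = {0, 1}
FIRST(Q) = {1}
FIRST(R) = {0, 1}
FIRST(S) = {0, 1}
Therefore, FIRST(S) = {0, 1}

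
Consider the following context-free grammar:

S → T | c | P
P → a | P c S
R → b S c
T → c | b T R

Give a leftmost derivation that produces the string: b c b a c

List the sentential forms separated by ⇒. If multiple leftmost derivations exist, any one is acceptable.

S ⇒ T ⇒ b T R ⇒ b c R ⇒ b c b S c ⇒ b c b P c ⇒ b c b a c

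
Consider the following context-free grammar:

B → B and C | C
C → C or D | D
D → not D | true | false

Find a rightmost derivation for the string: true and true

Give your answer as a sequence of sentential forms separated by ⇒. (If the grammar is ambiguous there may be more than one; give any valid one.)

B ⇒ B and C ⇒ B and D ⇒ B and true ⇒ C and true ⇒ D and true ⇒ true and true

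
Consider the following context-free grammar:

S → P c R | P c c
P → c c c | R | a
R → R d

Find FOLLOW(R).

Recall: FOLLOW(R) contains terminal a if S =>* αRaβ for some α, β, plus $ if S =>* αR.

We compute FOLLOW(R) using the standard algorithm.
FOLLOW(S) starts with {$}.
FIRST(P) = {a, c}
FIRST(R) = {}
FIRST(S) = {a, c}
FOLLOW(P) = {c}
FOLLOW(R) = {$, c, d}
FOLLOW(S) = {$}
Therefore, FOLLOW(R) = {$, c, d}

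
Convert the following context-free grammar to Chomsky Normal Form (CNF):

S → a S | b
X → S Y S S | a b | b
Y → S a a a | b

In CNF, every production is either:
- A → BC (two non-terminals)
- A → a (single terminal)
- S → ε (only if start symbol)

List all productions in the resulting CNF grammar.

TA → a; S → b; TB → b; X → b; Y → b; S → TA S; X → S X0; X0 → Y X1; X1 → S S; X → TA TB; Y → S X2; X2 → TA X3; X3 → TA TA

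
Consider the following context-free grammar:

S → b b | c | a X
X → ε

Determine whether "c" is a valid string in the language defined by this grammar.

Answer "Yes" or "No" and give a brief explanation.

Yes - a valid derivation exists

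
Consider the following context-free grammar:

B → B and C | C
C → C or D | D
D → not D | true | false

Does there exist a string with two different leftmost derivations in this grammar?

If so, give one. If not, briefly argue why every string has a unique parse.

No - every string in the language has a unique leftmost derivation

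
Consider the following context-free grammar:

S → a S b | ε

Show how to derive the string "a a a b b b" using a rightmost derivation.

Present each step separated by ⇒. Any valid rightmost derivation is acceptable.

S ⇒ a S b ⇒ a a S b b ⇒ a a a S b b b ⇒ a a a b b b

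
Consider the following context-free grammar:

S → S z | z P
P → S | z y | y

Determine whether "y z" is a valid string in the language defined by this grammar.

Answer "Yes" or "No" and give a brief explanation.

No - no valid derivation exists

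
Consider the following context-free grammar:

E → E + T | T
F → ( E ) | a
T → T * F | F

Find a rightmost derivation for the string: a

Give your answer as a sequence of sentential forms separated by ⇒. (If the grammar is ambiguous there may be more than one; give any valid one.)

E ⇒ T ⇒ F ⇒ a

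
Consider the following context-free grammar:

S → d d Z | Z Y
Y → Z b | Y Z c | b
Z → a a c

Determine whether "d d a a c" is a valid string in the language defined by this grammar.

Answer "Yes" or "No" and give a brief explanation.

Yes - a valid derivation exists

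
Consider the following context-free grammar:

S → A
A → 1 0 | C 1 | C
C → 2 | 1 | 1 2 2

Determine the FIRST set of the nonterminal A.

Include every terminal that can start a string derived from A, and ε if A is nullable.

We compute FIRST(A) using the standard algorithm.
FIRST(A) = {1, 2}
FIRST(C) = {1, 2}
FIRST(S) = {1, 2}
Therefore, FIRST(A) = {1, 2}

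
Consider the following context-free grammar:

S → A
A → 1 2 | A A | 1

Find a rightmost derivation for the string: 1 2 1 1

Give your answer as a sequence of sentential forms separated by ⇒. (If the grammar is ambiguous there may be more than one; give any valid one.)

S ⇒ A ⇒ A A ⇒ A A A ⇒ A A 1 ⇒ A 1 1 ⇒ 1 2 1 1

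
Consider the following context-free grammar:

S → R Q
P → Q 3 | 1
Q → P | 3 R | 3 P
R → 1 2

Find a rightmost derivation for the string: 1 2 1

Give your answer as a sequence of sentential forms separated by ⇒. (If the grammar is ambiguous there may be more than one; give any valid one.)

S ⇒ R Q ⇒ R P ⇒ R 1 ⇒ 1 2 1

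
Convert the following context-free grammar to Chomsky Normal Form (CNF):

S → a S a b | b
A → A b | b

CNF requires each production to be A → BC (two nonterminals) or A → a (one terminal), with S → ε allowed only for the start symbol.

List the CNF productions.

TA → a; TB → b; S → b; A → b; S → TA X0; X0 → S X1; X1 → TA TB; A → A TB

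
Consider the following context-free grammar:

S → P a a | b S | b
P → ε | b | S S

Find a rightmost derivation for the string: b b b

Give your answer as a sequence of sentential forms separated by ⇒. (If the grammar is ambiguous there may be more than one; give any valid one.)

S ⇒ b S ⇒ b b S ⇒ b b b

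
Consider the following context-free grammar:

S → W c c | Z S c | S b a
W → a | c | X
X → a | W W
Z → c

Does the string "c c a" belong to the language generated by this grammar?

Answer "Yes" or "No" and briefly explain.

No - no valid derivation exists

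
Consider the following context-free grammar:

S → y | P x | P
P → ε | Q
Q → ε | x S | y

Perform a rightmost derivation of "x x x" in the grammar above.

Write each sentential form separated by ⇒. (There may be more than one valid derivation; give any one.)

S ⇒ P x ⇒ Q x ⇒ x S x ⇒ x P x x ⇒ x x x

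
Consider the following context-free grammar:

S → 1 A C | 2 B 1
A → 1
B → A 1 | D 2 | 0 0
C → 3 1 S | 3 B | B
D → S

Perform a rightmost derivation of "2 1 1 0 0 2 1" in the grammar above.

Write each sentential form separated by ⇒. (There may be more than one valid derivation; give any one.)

S ⇒ 2 B 1 ⇒ 2 D 2 1 ⇒ 2 S 2 1 ⇒ 2 1 A C 2 1 ⇒ 2 1 A B 2 1 ⇒ 2 1 A 0 0 2 1 ⇒ 2 1 1 0 0 2 1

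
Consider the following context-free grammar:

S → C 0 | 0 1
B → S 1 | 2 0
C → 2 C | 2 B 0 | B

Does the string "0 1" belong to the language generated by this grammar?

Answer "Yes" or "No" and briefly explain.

Yes - a valid derivation exists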